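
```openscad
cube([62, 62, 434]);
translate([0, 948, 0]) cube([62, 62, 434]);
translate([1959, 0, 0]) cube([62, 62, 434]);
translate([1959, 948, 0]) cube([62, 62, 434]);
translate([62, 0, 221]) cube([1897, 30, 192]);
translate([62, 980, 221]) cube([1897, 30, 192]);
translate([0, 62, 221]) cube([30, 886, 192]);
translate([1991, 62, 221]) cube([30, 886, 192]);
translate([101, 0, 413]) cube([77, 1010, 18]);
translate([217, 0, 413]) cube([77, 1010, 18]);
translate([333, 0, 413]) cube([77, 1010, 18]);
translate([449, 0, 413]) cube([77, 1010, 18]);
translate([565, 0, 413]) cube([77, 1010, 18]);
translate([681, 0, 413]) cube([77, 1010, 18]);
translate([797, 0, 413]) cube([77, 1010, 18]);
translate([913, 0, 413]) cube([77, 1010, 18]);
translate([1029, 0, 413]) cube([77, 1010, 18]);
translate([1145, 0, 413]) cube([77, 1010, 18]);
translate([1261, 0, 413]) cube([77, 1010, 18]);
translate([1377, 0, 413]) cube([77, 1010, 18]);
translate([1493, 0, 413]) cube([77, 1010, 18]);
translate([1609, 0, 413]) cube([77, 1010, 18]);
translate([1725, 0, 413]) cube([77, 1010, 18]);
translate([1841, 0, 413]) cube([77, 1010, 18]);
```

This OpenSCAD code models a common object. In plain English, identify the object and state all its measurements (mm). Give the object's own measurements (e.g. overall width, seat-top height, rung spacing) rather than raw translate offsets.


A bed frame 2021 mm long (x) by 1010 mm wide (y). Four 62×62 mm corner posts, 434 mm tall, at the corners of the footprint. Four rails of 30 mm thickness and 192 mm height run between adjacent posts with their undersides at z = 221 mm, their outer faces flush with the outside of the frame (the two x-running rails run between the posts' inner faces; the two y-running rails run between the posts' inner faces). 16 slats, each 77 mm wide (x) and 18 mm thick, lie across the top of the two x-running rails, running the full 1010 mm width of the frame in y; along x they sit between the end posts with a 39 mm gap after the −x posts and between neighbouring slats, leaving 41 mm before the +x posts.


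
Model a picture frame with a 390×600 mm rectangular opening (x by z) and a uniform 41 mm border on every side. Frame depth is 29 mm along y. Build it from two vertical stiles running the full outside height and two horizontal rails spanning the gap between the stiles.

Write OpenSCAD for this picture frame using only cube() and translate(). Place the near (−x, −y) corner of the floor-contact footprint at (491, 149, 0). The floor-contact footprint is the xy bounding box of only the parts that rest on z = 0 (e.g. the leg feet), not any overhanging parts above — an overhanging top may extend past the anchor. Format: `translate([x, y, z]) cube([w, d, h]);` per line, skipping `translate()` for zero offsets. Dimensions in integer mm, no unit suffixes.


translate([491, 149, 0]) cube([41, 29, 682]);
translate([922, 149, 0]) cube([41, 29, 682]);
translate([532, 149, 0]) cube([390, 29, 41]);
translate([532, 149, 641]) cube([390, 29, 41]);


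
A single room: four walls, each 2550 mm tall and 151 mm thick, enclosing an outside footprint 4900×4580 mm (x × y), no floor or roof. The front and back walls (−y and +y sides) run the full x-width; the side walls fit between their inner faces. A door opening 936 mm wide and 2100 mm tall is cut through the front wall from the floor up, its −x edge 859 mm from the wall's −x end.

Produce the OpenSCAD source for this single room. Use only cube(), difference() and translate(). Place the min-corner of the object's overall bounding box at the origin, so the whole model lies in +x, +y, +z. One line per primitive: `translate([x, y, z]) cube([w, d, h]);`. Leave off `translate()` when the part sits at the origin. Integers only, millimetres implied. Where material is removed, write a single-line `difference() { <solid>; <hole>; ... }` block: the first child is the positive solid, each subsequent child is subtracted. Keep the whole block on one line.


difference() { cube([4900, 151, 2550]); translate([859, 0, 0]) cube([936, 151, 2100]); }
translate([0, 4429, 0]) cube([4900, 151, 2550]);
translate([0, 151, 0]) cube([151, 4278, 2550]);
translate([4749, 151, 0]) cube([151, 4278, 2550]);


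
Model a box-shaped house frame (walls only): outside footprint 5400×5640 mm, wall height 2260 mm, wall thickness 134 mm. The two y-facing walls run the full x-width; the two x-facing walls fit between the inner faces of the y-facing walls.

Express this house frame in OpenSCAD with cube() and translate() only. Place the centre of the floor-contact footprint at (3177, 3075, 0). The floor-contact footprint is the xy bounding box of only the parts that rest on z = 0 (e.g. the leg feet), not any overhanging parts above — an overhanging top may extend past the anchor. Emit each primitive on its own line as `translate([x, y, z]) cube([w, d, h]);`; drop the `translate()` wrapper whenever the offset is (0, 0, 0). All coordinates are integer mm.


translate([477, 255, 0]) cube([5400, 134, 2260]);
translate([477, 5761, 0]) cube([5400, 134, 2260]);
translate([477, 389, 0]) cube([134, 5372, 2260]);
translate([5743, 389, 0]) cube([134, 5372, 2260]);


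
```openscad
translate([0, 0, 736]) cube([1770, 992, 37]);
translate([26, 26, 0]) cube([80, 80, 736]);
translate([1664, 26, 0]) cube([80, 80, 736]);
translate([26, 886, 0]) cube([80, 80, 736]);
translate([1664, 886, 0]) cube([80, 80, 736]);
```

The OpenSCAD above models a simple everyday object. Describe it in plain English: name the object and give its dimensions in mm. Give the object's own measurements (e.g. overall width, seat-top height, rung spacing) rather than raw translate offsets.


A rectangular dining table. The top is 1770×992×37 mm with its upper surface at z = 773 mm. It stands on four 80×80 mm square legs, each inset 26 mm from the nearest pair of top edges, running from the floor to the underside of the top.


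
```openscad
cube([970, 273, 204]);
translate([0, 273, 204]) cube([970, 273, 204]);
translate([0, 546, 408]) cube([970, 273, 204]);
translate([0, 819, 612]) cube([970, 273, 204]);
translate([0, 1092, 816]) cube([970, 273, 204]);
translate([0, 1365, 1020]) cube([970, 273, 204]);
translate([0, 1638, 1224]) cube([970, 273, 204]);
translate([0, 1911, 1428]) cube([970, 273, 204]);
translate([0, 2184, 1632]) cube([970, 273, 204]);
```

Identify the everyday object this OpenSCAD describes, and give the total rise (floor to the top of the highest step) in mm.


A staircase. The total rise is 1836 mm.

9 identical blocks, each offset up and back from the previous — a staircase. Each step is 204 mm tall and there are 9 of them, so the total rise is 9 × 204 = 1836 mm.


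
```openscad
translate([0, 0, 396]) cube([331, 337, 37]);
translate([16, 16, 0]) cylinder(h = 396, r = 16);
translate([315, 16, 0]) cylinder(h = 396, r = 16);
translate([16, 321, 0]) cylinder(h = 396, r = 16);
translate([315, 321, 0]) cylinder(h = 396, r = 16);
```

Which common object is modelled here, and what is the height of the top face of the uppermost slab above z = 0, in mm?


A stool. The seat height is 433 mm.

A 331×337×37 slab at z = 396 on four corner cylinders — a stool. The seat top is 396 + 37 = 433 mm.


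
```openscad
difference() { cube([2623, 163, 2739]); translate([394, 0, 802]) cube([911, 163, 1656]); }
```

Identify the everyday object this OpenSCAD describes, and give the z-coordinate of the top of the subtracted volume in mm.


A wall with a window opening. The window head height is 2458 mm.

A wall with a rectangular opening subtracted — a window. Sill at z = 802, opening 1656 mm tall, so the head is at 802 + 1656 = 2458 mm.


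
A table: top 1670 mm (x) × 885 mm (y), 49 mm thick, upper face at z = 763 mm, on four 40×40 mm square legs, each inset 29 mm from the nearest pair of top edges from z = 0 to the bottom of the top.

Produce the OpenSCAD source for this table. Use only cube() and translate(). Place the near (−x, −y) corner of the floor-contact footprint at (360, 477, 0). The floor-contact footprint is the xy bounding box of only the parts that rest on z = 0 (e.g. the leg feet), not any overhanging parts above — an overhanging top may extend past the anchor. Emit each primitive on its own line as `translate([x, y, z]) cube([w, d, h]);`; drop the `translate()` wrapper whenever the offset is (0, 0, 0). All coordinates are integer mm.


// leg_h = 763 - 49 = 714
translate([331, 448, 714]) cube([1670, 885, 49]);
translate([360, 477, 0]) cube([40, 40, 714]);
translate([1932, 477, 0]) cube([40, 40, 714]);
translate([360, 1264, 0]) cube([40, 40, 714]);
translate([1932, 1264, 0]) cube([40, 40, 714]);


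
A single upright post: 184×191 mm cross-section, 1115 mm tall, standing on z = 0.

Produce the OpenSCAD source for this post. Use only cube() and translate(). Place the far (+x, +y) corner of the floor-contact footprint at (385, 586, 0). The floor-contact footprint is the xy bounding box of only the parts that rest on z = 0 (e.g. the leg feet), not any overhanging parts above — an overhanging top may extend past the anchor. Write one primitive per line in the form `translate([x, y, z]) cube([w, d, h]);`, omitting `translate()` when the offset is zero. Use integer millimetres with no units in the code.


translate([201, 395, 0]) cube([184, 191, 1115]);


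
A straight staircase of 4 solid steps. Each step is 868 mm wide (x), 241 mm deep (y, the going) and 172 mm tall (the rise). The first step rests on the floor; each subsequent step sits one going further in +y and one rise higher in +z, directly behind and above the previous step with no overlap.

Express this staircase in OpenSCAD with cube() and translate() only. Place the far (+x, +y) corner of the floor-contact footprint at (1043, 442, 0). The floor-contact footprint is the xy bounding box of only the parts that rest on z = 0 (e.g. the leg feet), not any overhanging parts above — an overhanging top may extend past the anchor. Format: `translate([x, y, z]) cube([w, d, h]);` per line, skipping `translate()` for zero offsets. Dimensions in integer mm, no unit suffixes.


translate([175, 201, 0]) cube([868, 241, 172]);
translate([175, 442, 172]) cube([868, 241, 172]);
translate([175, 683, 344]) cube([868, 241, 172]);
translate([175, 924, 516]) cube([868, 241, 172]);


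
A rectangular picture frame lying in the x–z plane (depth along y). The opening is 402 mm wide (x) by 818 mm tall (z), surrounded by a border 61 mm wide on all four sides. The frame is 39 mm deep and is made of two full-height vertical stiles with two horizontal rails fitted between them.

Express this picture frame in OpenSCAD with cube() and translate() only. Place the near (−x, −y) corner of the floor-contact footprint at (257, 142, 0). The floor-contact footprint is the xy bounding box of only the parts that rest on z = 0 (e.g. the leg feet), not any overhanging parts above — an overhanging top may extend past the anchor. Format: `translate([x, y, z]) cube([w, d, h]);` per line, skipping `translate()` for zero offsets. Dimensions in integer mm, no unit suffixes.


translate([257, 142, 0]) cube([61, 39, 940]);
translate([720, 142, 0]) cube([61, 39, 940]);
translate([318, 142, 0]) cube([402, 39, 61]);
translate([318, 142, 879]) cube([402, 39, 61]);


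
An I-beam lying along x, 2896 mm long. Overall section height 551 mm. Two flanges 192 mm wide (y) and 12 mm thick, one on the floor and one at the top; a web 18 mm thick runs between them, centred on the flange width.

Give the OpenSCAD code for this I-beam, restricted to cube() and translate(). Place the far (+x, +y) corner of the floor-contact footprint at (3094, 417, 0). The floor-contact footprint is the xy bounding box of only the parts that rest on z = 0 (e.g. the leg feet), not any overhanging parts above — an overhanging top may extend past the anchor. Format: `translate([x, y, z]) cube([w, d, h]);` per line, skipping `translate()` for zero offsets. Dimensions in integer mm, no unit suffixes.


translate([198, 225, 0]) cube([2896, 192, 12]);
translate([198, 312, 12]) cube([2896, 18, 527]);
translate([198, 225, 539]) cube([2896, 192, 12]);


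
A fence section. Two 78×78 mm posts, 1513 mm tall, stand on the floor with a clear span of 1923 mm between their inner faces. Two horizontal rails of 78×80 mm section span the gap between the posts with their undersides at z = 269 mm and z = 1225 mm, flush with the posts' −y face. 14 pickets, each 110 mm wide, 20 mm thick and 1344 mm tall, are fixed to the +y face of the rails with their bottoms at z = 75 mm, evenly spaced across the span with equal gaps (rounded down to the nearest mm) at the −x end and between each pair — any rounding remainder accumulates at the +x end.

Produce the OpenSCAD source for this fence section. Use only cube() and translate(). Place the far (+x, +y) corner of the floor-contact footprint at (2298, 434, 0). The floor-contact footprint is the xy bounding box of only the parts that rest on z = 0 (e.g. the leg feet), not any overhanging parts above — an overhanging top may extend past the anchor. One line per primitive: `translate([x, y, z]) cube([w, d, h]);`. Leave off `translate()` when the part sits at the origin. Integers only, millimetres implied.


translate([219, 356, 0]) cube([78, 78, 1513]);
translate([2220, 356, 0]) cube([78, 78, 1513]);
translate([297, 356, 269]) cube([1923, 78, 80]);
translate([297, 356, 1225]) cube([1923, 78, 80]);
translate([322, 434, 75]) cube([110, 20, 1344]);
translate([457, 434, 75]) cube([110, 20, 1344]);
translate([592, 434, 75]) cube([110, 20, 1344]);
translate([727, 434, 75]) cube([110, 20, 1344]);
translate([862, 434, 75]) cube([110, 20, 1344]);
translate([997, 434, 75]) cube([110, 20, 1344]);
translate([1132, 434, 75]) cube([110, 20, 1344]);
translate([1267, 434, 75]) cube([110, 20, 1344]);
translate([1402, 434, 75]) cube([110, 20, 1344]);
translate([1537, 434, 75]) cube([110, 20, 1344]);
translate([1672, 434, 75]) cube([110, 20, 1344]);
translate([1807, 434, 75]) cube([110, 20, 1344]);
translate([1942, 434, 75]) cube([110, 20, 1344]);
translate([2077, 434, 75]) cube([110, 20, 1344]);


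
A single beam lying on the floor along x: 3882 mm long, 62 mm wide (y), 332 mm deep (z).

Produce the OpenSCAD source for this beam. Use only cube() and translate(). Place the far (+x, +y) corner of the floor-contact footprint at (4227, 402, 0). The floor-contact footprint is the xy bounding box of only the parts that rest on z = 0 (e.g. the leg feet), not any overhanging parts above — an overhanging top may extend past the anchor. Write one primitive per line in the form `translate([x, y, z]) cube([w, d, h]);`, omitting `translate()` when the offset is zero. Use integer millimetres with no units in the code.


translate([345, 340, 0]) cube([3882, 62, 332]);


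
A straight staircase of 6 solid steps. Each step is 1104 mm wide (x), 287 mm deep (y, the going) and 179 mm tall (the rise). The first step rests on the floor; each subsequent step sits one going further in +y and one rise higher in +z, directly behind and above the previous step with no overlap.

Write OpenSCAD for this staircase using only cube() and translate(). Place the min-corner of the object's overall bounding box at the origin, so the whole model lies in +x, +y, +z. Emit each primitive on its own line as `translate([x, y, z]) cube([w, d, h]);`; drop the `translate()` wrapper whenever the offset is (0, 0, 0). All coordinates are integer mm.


cube([1104, 287, 179]);
translate([0, 287, 179]) cube([1104, 287, 179]);
translate([0, 574, 358]) cube([1104, 287, 179]);
translate([0, 861, 537]) cube([1104, 287, 179]);
translate([0, 1148, 716]) cube([1104, 287, 179]);
translate([0, 1435, 895]) cube([1104, 287, 179]);


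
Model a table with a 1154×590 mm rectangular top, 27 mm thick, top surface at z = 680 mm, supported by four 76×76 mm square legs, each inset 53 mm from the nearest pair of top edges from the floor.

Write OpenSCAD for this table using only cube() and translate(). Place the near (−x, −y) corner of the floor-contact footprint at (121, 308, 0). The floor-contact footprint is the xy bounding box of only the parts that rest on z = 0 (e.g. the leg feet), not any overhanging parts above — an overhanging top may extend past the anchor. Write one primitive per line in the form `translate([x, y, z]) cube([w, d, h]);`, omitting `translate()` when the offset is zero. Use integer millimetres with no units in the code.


translate([68, 255, 653]) cube([1154, 590, 27]);
translate([121, 308, 0]) cube([76, 76, 653]);
translate([1093, 308, 0]) cube([76, 76, 653]);
translate([121, 716, 0]) cube([76, 76, 653]);
translate([1093, 716, 0]) cube([76, 76, 653]);


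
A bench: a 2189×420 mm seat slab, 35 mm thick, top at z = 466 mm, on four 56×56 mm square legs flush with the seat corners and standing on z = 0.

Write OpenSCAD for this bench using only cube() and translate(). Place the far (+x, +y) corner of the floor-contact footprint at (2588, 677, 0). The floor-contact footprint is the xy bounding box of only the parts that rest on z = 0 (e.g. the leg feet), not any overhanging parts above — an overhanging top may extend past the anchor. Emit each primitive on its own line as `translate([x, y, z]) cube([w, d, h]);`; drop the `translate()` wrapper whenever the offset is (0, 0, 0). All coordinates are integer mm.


translate([399, 257, 431]) cube([2189, 420, 35]);
translate([399, 257, 0]) cube([56, 56, 431]);
translate([399, 621, 0]) cube([56, 56, 431]);
translate([2532, 257, 0]) cube([56, 56, 431]);
translate([2532, 621, 0]) cube([56, 56, 431]);


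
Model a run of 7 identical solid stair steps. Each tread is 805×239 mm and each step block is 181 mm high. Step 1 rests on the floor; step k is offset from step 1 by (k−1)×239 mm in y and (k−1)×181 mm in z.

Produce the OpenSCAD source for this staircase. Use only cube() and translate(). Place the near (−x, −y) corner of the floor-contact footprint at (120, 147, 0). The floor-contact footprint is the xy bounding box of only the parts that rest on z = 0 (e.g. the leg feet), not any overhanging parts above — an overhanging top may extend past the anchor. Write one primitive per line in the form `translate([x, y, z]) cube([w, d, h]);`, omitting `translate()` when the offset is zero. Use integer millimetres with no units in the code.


translate([120, 147, 0]) cube([805, 239, 181]);
translate([120, 386, 181]) cube([805, 239, 181]);
translate([120, 625, 362]) cube([805, 239, 181]);
translate([120, 864, 543]) cube([805, 239, 181]);
translate([120, 1103, 724]) cube([805, 239, 181]);
translate([120, 1342, 905]) cube([805, 239, 181]);
translate([120, 1581, 1086]) cube([805, 239, 181]);


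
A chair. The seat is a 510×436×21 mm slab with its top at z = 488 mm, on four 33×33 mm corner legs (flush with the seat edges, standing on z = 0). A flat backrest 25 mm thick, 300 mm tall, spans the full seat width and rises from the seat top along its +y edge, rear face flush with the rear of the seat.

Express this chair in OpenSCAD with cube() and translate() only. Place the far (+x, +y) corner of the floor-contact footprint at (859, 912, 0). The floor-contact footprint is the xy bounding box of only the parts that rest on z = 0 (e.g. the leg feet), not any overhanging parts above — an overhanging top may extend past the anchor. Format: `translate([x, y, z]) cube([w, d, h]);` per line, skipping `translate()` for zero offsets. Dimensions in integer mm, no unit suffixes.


translate([349, 476, 467]) cube([510, 436, 21]);
translate([349, 476, 0]) cube([33, 33, 467]);
translate([826, 476, 0]) cube([33, 33, 467]);
translate([349, 879, 0]) cube([33, 33, 467]);
translate([826, 879, 0]) cube([33, 33, 467]);
translate([349, 887, 488]) cube([510, 25, 300]);


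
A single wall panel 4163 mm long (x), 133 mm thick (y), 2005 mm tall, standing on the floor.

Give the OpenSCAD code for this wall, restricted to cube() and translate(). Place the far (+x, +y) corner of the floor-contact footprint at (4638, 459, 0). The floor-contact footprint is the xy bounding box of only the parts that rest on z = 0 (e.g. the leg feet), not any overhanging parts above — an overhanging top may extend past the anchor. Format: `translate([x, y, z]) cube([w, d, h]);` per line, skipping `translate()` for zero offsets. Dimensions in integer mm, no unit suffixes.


translate([475, 326, 0]) cube([4163, 133, 2005]);


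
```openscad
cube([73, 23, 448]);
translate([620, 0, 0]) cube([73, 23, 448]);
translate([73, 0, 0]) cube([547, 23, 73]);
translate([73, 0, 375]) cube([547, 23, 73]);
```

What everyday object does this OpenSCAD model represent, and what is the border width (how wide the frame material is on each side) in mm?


A picture frame. The border width is 73 mm.

Four thin pieces enclosing a rectangular opening — a picture frame. The two full-height stiles are 448 mm tall; the top rail sits at z = 375 and is 73 mm tall, so the border above the opening is 448 − 375 = 73 mm, matching the stile x-width.


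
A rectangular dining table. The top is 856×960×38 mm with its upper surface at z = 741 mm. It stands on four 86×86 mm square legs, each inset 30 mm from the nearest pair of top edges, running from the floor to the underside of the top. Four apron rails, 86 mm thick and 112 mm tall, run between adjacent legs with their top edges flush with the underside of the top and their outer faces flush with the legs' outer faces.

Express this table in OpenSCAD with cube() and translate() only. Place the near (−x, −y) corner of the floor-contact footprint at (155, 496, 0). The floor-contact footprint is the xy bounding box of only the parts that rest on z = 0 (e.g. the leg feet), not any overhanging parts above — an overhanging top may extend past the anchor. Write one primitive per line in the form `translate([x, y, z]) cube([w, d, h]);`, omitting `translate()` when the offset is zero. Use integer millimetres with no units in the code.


translate([125, 466, 703]) cube([856, 960, 38]);
translate([155, 496, 0]) cube([86, 86, 703]);
translate([865, 496, 0]) cube([86, 86, 703]);
translate([155, 1310, 0]) cube([86, 86, 703]);
translate([865, 1310, 0]) cube([86, 86, 703]);
translate([241, 496, 591]) cube([624, 86, 112]);
translate([241, 1310, 591]) cube([624, 86, 112]);
translate([155, 582, 591]) cube([86, 728, 112]);
translate([865, 582, 591]) cube([86, 728, 112]);


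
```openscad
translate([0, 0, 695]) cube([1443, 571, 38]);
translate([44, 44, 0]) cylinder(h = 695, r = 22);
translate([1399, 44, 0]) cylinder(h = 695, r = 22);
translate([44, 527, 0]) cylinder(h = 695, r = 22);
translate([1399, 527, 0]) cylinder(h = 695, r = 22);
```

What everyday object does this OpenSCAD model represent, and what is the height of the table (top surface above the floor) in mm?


A table. The table height is 733 mm.

A 1443×571×38 slab sits at z = 695 on four Ø44 mm round legs — a table. The top surface is at 695 + 38 = 733 mm.


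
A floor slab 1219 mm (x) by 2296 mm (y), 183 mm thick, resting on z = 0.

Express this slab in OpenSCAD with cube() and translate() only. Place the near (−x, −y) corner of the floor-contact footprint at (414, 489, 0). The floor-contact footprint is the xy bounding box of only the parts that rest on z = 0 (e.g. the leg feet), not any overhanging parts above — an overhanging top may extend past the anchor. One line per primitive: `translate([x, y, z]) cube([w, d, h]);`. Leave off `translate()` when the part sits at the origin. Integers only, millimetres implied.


translate([414, 489, 0]) cube([1219, 2296, 183]);


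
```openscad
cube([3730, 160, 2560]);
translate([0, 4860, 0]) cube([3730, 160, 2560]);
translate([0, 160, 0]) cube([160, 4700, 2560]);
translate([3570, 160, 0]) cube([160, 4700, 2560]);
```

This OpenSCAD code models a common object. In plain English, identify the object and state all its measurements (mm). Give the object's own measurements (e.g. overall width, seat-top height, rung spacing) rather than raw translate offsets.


The wall frame of a small rectangular building: four walls, each 2560 mm tall and 160 mm thick, enclosing a footprint 3730 mm (x) by 5020 mm (y) outside-to-outside, with no floor or roof. The front and back walls (the −y and +y sides) span the full width; the two side walls fit between them.


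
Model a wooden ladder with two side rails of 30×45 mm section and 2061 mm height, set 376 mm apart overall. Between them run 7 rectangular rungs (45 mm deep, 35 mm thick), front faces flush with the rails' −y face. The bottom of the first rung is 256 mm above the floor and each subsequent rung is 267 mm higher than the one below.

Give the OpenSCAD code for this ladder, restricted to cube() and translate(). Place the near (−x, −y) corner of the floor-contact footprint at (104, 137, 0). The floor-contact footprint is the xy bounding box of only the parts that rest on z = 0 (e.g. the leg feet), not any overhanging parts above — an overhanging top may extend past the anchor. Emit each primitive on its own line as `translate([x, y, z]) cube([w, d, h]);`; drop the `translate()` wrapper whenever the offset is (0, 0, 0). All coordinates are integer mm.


translate([104, 137, 0]) cube([30, 45, 2061]);
translate([450, 137, 0]) cube([30, 45, 2061]);
translate([134, 137, 256]) cube([316, 45, 35]);
translate([134, 137, 523]) cube([316, 45, 35]);
translate([134, 137, 790]) cube([316, 45, 35]);
translate([134, 137, 1057]) cube([316, 45, 35]);
translate([134, 137, 1324]) cube([316, 45, 35]);
translate([134, 137, 1591]) cube([316, 45, 35]);
translate([134, 137, 1858]) cube([316, 45, 35]);


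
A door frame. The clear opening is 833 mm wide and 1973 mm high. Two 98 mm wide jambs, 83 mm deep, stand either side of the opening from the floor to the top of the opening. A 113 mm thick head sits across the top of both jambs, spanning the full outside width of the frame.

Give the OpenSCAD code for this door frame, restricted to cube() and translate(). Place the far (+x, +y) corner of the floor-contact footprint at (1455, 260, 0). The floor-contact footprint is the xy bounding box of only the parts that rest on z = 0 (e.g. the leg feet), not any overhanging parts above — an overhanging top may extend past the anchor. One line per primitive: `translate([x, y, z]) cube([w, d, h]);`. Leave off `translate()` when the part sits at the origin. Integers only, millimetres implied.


translate([426, 177, 0]) cube([98, 83, 1973]);
translate([1357, 177, 0]) cube([98, 83, 1973]);
translate([426, 177, 1973]) cube([1029, 83, 113]);


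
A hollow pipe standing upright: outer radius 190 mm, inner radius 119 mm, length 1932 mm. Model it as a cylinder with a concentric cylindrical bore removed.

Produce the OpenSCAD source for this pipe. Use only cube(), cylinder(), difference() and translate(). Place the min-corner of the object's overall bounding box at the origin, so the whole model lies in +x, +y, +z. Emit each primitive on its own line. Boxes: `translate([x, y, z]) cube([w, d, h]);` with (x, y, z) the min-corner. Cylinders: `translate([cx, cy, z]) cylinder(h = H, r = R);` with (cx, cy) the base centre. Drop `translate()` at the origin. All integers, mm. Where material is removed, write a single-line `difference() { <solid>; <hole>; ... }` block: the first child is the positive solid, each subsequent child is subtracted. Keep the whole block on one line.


difference() { translate([190, 190, 0]) cylinder(h = 1932, r = 190); translate([190, 190, 0]) cylinder(h = 1932, r = 119); }


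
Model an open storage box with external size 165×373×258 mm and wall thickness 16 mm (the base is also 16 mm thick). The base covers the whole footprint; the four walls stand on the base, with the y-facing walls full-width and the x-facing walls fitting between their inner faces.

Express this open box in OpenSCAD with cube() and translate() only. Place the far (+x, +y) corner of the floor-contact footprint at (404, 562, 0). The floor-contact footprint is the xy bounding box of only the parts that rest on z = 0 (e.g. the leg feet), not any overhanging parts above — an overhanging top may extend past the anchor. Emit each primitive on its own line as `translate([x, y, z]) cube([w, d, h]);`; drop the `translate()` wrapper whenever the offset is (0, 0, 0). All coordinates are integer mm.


translate([239, 189, 0]) cube([165, 373, 16]);
translate([239, 189, 16]) cube([165, 16, 242]);
translate([239, 546, 16]) cube([165, 16, 242]);
translate([239, 205, 16]) cube([16, 341, 242]);
translate([388, 205, 16]) cube([16, 341, 242]);


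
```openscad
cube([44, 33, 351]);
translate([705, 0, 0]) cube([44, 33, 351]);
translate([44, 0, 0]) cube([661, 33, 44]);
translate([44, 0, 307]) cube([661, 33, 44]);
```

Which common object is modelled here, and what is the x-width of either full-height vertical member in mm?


A picture frame. The border width is 44 mm.

Four thin pieces enclosing a rectangular opening — a picture frame. The two full-height stiles are 351 mm tall; the top rail sits at z = 307 and is 44 mm tall, so the border above the opening is 351 − 307 = 44 mm, matching the stile x-width.


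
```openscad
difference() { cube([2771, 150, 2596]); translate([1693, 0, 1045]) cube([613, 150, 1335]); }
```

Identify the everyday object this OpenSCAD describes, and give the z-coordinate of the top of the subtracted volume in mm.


A wall with a window opening. The window head height is 2380 mm.

A wall with a rectangular opening subtracted — a window. Sill at z = 1045, opening 1335 mm tall, so the head is at 1045 + 1335 = 2380 mm.


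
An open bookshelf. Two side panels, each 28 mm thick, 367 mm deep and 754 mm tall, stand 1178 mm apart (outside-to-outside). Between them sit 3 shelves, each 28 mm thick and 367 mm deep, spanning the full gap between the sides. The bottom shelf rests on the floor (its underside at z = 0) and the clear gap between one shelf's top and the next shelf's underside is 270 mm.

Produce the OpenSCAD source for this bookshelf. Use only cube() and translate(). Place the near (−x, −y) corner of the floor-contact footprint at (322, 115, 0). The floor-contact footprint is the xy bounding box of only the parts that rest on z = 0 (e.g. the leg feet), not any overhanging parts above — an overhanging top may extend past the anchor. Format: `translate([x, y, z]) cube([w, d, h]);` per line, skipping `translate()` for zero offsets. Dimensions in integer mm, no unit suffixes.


translate([322, 115, 0]) cube([28, 367, 754]);
translate([1472, 115, 0]) cube([28, 367, 754]);
translate([350, 115, 0]) cube([1122, 367, 28]);
translate([350, 115, 298]) cube([1122, 367, 28]);
translate([350, 115, 596]) cube([1122, 367, 28]);


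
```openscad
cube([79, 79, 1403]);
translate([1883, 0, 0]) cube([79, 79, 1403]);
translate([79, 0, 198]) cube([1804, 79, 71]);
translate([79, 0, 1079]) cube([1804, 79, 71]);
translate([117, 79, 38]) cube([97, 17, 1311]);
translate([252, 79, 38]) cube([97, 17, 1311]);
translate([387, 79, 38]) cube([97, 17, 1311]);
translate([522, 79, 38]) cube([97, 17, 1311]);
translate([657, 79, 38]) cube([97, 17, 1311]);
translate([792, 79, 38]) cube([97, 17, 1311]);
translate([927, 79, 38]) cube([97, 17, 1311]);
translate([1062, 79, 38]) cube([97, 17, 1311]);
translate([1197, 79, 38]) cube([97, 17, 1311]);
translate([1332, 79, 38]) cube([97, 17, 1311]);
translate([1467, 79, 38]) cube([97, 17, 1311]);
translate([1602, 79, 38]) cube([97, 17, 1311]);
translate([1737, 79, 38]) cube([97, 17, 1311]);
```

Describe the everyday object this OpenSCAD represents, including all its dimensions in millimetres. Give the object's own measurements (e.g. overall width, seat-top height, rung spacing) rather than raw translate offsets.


A fence section. Two 79×79 mm posts, 1403 mm tall, stand on the floor with a clear span of 1804 mm between their inner faces. Two horizontal rails of 79×71 mm section span the gap between the posts with their undersides at z = 198 mm and z = 1079 mm, flush with the posts' −y face. 13 pickets, each 97 mm wide, 17 mm thick and 1311 mm tall, are fixed to the +y face of the rails with their bottoms at z = 38 mm, spaced across the span with a 38 mm gap after the −x post and between neighbouring pickets, with 49 mm left before the +x post.


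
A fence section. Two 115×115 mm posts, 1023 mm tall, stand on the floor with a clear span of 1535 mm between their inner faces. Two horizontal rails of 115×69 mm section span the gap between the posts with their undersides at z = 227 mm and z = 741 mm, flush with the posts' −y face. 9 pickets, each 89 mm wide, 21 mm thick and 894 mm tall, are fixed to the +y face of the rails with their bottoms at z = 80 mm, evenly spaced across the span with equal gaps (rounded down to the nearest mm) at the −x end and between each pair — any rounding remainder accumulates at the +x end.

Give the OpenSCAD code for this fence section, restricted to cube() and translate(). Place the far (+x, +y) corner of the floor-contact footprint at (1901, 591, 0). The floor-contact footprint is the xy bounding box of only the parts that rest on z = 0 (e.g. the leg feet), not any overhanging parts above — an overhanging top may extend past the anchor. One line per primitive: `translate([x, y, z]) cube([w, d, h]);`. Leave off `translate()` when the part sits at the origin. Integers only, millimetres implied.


translate([136, 476, 0]) cube([115, 115, 1023]);
translate([1786, 476, 0]) cube([115, 115, 1023]);
translate([251, 476, 227]) cube([1535, 115, 69]);
translate([251, 476, 741]) cube([1535, 115, 69]);
translate([324, 591, 80]) cube([89, 21, 894]);
translate([486, 591, 80]) cube([89, 21, 894]);
translate([648, 591, 80]) cube([89, 21, 894]);
translate([810, 591, 80]) cube([89, 21, 894]);
translate([972, 591, 80]) cube([89, 21, 894]);
translate([1134, 591, 80]) cube([89, 21, 894]);
translate([1296, 591, 80]) cube([89, 21, 894]);
translate([1458, 591, 80]) cube([89, 21, 894]);
translate([1620, 591, 80]) cube([89, 21, 894]);


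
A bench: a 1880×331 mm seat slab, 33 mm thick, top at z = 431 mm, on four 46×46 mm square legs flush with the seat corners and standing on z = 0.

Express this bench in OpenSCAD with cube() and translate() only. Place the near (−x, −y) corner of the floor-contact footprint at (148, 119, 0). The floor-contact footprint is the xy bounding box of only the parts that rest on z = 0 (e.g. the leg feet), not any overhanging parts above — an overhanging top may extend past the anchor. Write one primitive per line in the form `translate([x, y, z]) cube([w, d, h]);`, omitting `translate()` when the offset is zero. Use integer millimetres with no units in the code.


translate([148, 119, 398]) cube([1880, 331, 33]);
translate([148, 119, 0]) cube([46, 46, 398]);
translate([148, 404, 0]) cube([46, 46, 398]);
translate([1982, 119, 0]) cube([46, 46, 398]);
translate([1982, 404, 0]) cube([46, 46, 398]);


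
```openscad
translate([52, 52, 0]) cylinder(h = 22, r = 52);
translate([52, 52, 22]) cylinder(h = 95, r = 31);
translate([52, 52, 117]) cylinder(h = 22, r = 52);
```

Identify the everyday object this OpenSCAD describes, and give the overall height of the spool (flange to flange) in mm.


A spool. The overall height is 139 mm.

Three coaxial cylinders, large–small–large — a spool. Two 22 mm flanges and a 95 mm core give 22 + 95 + 22 = 139 mm.


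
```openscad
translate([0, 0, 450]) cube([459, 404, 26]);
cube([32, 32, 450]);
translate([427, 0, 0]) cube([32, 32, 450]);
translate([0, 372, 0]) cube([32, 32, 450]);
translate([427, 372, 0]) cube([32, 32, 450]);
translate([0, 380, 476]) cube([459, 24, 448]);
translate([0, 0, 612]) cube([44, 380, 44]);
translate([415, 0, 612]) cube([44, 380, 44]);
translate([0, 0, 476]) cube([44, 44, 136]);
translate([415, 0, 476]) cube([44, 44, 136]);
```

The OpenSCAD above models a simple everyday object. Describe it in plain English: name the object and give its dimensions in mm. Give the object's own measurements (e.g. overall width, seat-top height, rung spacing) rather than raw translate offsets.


A chair. The seat is a 459×404×26 mm slab with its top at z = 476 mm, on four 32×32 mm corner legs (flush with the seat edges, standing on z = 0). A flat backrest 24 mm thick, 448 mm tall, spans the full seat width and rises from the seat top along its +y edge, rear face flush with the rear of the seat. Two armrests of 44×44 mm section run along each side from the seat's front edge to the front of the backrest, top faces 180 mm above the seat top and outer faces flush with the seat's x-edges; a 44×44 mm post under the front of each armrest stands on the seat at the front corner.


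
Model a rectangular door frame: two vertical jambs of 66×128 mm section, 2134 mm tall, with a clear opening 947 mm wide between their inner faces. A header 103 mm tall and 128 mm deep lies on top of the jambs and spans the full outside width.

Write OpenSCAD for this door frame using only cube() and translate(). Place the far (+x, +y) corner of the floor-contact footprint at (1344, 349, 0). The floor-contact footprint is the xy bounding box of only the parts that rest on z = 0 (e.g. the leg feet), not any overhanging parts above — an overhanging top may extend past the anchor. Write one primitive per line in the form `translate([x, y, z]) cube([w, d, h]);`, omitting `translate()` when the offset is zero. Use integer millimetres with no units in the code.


translate([265, 221, 0]) cube([66, 128, 2134]);
translate([1278, 221, 0]) cube([66, 128, 2134]);
translate([265, 221, 2134]) cube([1079, 128, 103]);


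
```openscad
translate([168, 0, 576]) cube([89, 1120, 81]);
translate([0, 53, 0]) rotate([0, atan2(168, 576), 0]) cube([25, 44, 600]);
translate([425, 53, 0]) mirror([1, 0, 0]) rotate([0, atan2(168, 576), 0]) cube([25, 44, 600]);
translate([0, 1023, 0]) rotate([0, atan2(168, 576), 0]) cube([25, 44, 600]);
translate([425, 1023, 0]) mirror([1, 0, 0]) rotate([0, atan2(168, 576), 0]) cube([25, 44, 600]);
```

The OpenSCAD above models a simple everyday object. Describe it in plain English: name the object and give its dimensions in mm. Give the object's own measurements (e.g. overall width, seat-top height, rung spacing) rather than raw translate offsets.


A sawhorse. A 89×1120×81 mm beam (x, y, z) sits on two A-frame leg pairs. Each pair is two raked legs of 25×44 mm section (44 mm along y) splaying symmetrically in x. Each leg rises 576 mm vertically over 168 mm of horizontal reach and is 600 mm long along its own axis. Every leg's outer bottom edge rests on the floor and its outer top edge meets a bottom edge of the beam — the left legs (tilting toward +x) meet the beam's −x bottom edge, the right legs (their mirror images, tilting toward −x) meet its +x bottom edge — so the leg tops tuck under the beam, the beam's underside is 576 mm above the floor, and the feet are 425 mm apart outside-to-outside with the beam centred between them. The two leg pairs are set in 53 mm from either end of the beam.


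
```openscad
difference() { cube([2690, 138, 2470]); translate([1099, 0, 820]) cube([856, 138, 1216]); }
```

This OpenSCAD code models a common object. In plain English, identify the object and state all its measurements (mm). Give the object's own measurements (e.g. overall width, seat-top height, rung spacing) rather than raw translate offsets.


A wall 2690 mm long (x), 138 mm thick (y), 2470 mm tall, with a rectangular window opening cut through it. The opening is 856 mm wide and 1216 mm tall; its sill is at z = 820 mm and its near (−x) edge is 1099 mm from the wall's −x end. The opening passes through the full wall thickness.


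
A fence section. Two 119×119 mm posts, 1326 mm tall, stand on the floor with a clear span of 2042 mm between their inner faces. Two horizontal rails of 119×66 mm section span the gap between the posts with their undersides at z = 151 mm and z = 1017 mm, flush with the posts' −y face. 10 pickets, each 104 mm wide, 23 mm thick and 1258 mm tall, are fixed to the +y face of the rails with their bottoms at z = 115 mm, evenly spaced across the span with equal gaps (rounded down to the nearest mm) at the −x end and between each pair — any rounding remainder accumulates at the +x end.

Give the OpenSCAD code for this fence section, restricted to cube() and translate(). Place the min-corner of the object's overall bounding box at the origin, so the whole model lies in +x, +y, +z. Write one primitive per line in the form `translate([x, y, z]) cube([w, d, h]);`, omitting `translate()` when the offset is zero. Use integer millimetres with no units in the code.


cube([119, 119, 1326]);
translate([2161, 0, 0]) cube([119, 119, 1326]);
translate([119, 0, 151]) cube([2042, 119, 66]);
translate([119, 0, 1017]) cube([2042, 119, 66]);
translate([210, 119, 115]) cube([104, 23, 1258]);
translate([405, 119, 115]) cube([104, 23, 1258]);
translate([600, 119, 115]) cube([104, 23, 1258]);
translate([795, 119, 115]) cube([104, 23, 1258]);
translate([990, 119, 115]) cube([104, 23, 1258]);
translate([1185, 119, 115]) cube([104, 23, 1258]);
translate([1380, 119, 115]) cube([104, 23, 1258]);
translate([1575, 119, 115]) cube([104, 23, 1258]);
translate([1770, 119, 115]) cube([104, 23, 1258]);
translate([1965, 119, 115]) cube([104, 23, 1258]);
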